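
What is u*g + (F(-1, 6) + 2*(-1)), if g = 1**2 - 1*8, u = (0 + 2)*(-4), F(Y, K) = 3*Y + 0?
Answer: 51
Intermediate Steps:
F(Y, K) = 3*Y
u = -8 (u = 2*(-4) = -8)
g = -7 (g = 1 - 8 = -7)
u*g + (F(-1, 6) + 2*(-1)) = -8*(-7) + (3*(-1) + 2*(-1)) = 56 + (-3 - 2) = 56 - 5 = 51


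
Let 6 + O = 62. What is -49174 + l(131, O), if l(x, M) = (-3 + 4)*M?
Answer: -49118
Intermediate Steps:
O = 56 (O = -6 + 62 = 56)
l(x, M) = M (l(x, M) = 1*M = M)
-49174 + l(131, O) = -49174 + 56 = -49118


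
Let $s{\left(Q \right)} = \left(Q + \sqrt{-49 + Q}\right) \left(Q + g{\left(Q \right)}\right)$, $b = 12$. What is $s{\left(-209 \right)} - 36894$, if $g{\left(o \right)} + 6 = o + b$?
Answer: $49214 - 412 i \sqrt{258} \approx 49214.0 - 6617.7 i$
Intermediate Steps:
$g{\left(o \right)} = 6 + o$ ($g{\left(o \right)} = -6 + \left(o + 12\right) = -6 + \left(12 + o\right) = 6 + o$)
$s{\left(Q \right)} = \left(6 + 2 Q\right) \left(Q + \sqrt{-49 + Q}\right)$ ($s{\left(Q \right)} = \left(Q + \sqrt{-49 + Q}\right) \left(Q + \left(6 + Q\right)\right) = \left(Q + \sqrt{-49 + Q}\right) \left(6 + 2 Q\right) = \left(6 + 2 Q\right) \left(Q + \sqrt{-49 + Q}\right)$)
$s{\left(-209 \right)} - 36894 = \left(2 \left(-209\right)^{2} + 6 \left(-209\right) + 6 \sqrt{-49 - 209} + 2 \left(-209\right) \sqrt{-49 - 209}\right) - 36894 = \left(2 \cdot 43681 - 1254 + 6 \sqrt{-258} + 2 \left(-209\right) \sqrt{-258}\right) - 36894 = \left(87362 - 1254 + 6 i \sqrt{258} + 2 \left(-209\right) i \sqrt{258}\right) - 36894 = \left(87362 - 1254 + 6 i \sqrt{258} - 418 i \sqrt{258}\right) - 36894 = \left(86108 - 412 i \sqrt{258}\right) - 36894 = 49214 - 412 i \sqrt{258}$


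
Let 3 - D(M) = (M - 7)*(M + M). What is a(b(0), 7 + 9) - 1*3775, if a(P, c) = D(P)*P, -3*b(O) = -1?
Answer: -101858/27 ≈ -3772.5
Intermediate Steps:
b(O) = ⅓ (b(O) = -⅓*(-1) = ⅓)
D(M) = 3 - 2*M*(-7 + M) (D(M) = 3 - (M - 7)*(M + M) = 3 - (-7 + M)*2*M = 3 - 2*M*(-7 + M))
a(P, c) = P*(3 - 2*P² + 14*P) (a(P, c) = (3 - 2*P² + 14*P)*P = P*(3 - 2*P² + 14*P))
a(b(0), 7 + 9) - 1*3775 = (3 - 2*(⅓)² + 14*(⅓))/3 - 1*3775 = (3 - 2*⅑ + 14/3)/3 - 3775 = (3 - 2/9 + 14/3)/3 - 3775 = (⅓)*(67/9) - 3775 = 67/27 - 3775 = -101858/27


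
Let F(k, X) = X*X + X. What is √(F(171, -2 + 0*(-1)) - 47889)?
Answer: I*√47887 ≈ 218.83*I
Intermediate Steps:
F(k, X) = X + X² (F(k, X) = X² + X = X + X²)
√(F(171, -2 + 0*(-1)) - 47889) = √((-2 + 0*(-1))*(1 + (-2 + 0*(-1))) - 47889) = √((-2 + 0)*(1 + (-2 + 0)) - 47889) = √(-2*(1 - 2) - 47889) = √(-2*(-1) - 47889) = √(2 - 47889) = √(-47887) = I*√47887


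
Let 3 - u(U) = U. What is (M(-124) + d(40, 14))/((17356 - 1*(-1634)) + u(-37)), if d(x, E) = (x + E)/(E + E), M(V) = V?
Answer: -1709/266420 ≈ -0.0064147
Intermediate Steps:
u(U) = 3 - U
d(x, E) = (E + x)/(2*E) (d(x, E) = (E + x)/((2*E)) = (E + x)*(1/(2*E)) = (E + x)/(2*E))
(M(-124) + d(40, 14))/((17356 - 1*(-1634)) + u(-37)) = (-124 + (½)*(14 + 40)/14)/((17356 - 1*(-1634)) + (3 - 1*(-37))) = (-124 + (½)*(1/14)*54)/((17356 + 1634) + (3 + 37)) = (-124 + 27/14)/(18990 + 40) = -1709/14/19030 = -1709/14*1/19030 = -1709/266420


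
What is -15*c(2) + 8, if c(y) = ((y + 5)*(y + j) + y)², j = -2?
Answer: -52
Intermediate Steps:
c(y) = (y + (-2 + y)*(5 + y))² (c(y) = ((y + 5)*(y - 2) + y)² = ((5 + y)*(-2 + y) + y)² = ((-2 + y)*(5 + y) + y)² = (y + (-2 + y)*(5 + y))²)
-15*c(2) + 8 = -15*(-10 + 2² + 4*2)² + 8 = -15*(-10 + 4 + 8)² + 8 = -15*2² + 8 = -15*4 + 8 = -60 + 8 = -52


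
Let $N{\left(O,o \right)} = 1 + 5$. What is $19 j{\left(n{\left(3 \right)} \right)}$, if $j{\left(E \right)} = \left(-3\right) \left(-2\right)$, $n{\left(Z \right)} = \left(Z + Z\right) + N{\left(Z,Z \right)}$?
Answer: $114$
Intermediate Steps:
$N{\left(O,o \right)} = 6$
$n{\left(Z \right)} = 6 + 2 Z$ ($n{\left(Z \right)} = \left(Z + Z\right) + 6 = 2 Z + 6 = 6 + 2 Z$)
$j{\left(E \right)} = 6$
$19 j{\left(n{\left(3 \right)} \right)} = 19 \cdot 6 = 114$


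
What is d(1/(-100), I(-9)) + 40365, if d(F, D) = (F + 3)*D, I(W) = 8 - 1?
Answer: 4038593/100 ≈ 40386.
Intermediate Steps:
I(W) = 7
d(F, D) = D*(3 + F) (d(F, D) = (3 + F)*D = D*(3 + F))
d(1/(-100), I(-9)) + 40365 = 7*(3 + 1/(-100)) + 40365 = 7*(3 - 1/100) + 40365 = 7*(299/100) + 40365 = 2093/100 + 40365 = 4038593/100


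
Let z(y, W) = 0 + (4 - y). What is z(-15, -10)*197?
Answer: 3743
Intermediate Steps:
z(y, W) = 4 - y
z(-15, -10)*197 = (4 - 1*(-15))*197 = (4 + 15)*197 = 19*197 = 3743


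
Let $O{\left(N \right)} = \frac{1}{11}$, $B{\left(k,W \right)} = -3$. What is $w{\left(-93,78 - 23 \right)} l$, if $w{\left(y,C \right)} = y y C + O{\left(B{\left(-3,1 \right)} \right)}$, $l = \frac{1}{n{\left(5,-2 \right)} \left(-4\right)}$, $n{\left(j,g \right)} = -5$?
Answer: $\frac{2616323}{110} \approx 23785.0$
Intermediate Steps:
$O{\left(N \right)} = \frac{1}{11}$
$l = \frac{1}{20}$ ($l = \frac{1}{\left(-5\right) \left(-4\right)} = \frac{1}{20} \approx 0.05$)
$w{\left(y,C \right)} = \frac{1}{11} + C y^{2}$ ($w{\left(y,C \right)} = y y C + \frac{1}{11} = y^{2} C + \frac{1}{11} = C y^{2} + \frac{1}{11} = \frac{1}{11} + C y^{2}$)
$w{\left(-93,78 - 23 \right)} l = \left(\frac{1}{11} + \left(78 - 23\right) \left(-93\right)^{2}\right) \frac{1}{20} = \left(\frac{1}{11} + 55 \cdot 8649\right) \frac{1}{20} = \left(\frac{1}{11} + 475695\right) \frac{1}{20} = \frac{5232646}{11} \cdot \frac{1}{20} = \frac{2616323}{110}$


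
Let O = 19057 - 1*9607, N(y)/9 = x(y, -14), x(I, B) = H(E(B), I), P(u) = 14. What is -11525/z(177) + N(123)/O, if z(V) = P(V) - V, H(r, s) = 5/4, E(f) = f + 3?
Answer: 9681163/136920 ≈ 70.707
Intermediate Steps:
E(f) = 3 + f
H(r, s) = 5/4 (H(r, s) = 5*(¼) = 5/4)
x(I, B) = 5/4
N(y) = 45/4 (N(y) = 9*(5/4) = 45/4)
z(V) = 14 - V
O = 9450 (O = 19057 - 9607 = 9450)
-11525/z(177) + N(123)/O = -11525/(14 - 1*177) + (45/4)/9450 = -11525/(14 - 177) + (45/4)*(1/9450) = -11525/(-163) + 1/840 = -11525*(-1/163) + 1/840 = 11525/163 + 1/840 = 9681163/136920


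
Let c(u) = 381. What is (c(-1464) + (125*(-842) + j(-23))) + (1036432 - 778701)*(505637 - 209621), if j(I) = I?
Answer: 76292394804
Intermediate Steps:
(c(-1464) + (125*(-842) + j(-23))) + (1036432 - 778701)*(505637 - 209621) = (381 + (125*(-842) - 23)) + (1036432 - 778701)*(505637 - 209621) = (381 + (-105250 - 23)) + 257731*296016 = (381 - 105273) + 76292499696 = -104892 + 76292499696 = 76292394804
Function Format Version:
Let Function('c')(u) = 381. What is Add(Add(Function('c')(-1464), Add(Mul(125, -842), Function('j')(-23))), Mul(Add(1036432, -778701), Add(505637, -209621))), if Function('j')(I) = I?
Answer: 76292394804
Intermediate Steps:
Add(Add(Function('c')(-1464), Add(Mul(125, -842), Function('j')(-23))), Mul(Add(1036432, -778701), Add(505637, -209621))) = Add(Add(381, Add(Mul(125, -842), -23)), Mul(Add(1036432, -778701), Add(505637, -209621))) = Add(Add(381, Add(-105250, -23)), Mul(257731, 296016)) = Add(Add(381, -105273), 76292499696) = Add(-104892, 76292499696) = 76292394804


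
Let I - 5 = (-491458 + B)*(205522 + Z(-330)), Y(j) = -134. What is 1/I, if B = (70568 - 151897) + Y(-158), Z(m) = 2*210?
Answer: -1/117988496577 ≈ -8.4754e-12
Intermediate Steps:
Z(m) = 420
B = -81463 (B = (70568 - 151897) - 134 = -81329 - 134 = -81463)
I = -117988496577 (I = 5 + (-491458 - 81463)*(205522 + 420) = 5 - 572921*205942 = 5 - 117988496582 = -117988496577)
1/I = 1/(-117988496577) = -1/117988496577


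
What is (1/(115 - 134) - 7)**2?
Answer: 17956/361 ≈ 49.740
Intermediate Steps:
(1/(115 - 134) - 7)**2 = (1/(-19) - 7)**2 = (-1/19 - 7)**2 = (-134/19)**2 = 17956/361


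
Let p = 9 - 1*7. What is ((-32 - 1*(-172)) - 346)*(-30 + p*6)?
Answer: 3708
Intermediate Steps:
p = 2 (p = 9 - 7 = 2)
((-32 - 1*(-172)) - 346)*(-30 + p*6) = ((-32 - 1*(-172)) - 346)*(-30 + 2*6) = ((-32 + 172) - 346)*(-30 + 12) = (140 - 346)*(-18) = -206*(-18) = 3708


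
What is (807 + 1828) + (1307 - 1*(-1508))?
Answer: 5450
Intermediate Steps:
(807 + 1828) + (1307 - 1*(-1508)) = 2635 + (1307 + 1508) = 2635 + 2815 = 5450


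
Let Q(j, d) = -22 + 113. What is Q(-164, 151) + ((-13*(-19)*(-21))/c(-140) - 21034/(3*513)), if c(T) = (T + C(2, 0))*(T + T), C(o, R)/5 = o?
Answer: 47518277/615600 ≈ 77.190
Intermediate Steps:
C(o, R) = 5*o
c(T) = 2*T*(10 + T) (c(T) = (T + 5*2)*(T + T) = (T + 10)*(2*T) = (10 + T)*(2*T) = 2*T*(10 + T))
Q(j, d) = 91
Q(-164, 151) + ((-13*(-19)*(-21))/c(-140) - 21034/(3*513)) = 91 + ((-13*(-19)*(-21))/((2*(-140)*(10 - 140))) - 21034/(3*513)) = 91 + ((247*(-21))/((2*(-140)*(-130))) - 21034/1539) = 91 + (-5187/36400 - 21034*1/1539) = 91 + (-5187*1/36400 - 21034/1539) = 91 + (-57/400 - 21034/1539) = 91 - 8501323/615600 = 47518277/615600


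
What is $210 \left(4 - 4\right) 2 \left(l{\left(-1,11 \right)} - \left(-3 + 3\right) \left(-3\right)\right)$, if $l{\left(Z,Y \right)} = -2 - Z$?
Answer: $0$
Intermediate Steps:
$210 \left(4 - 4\right) 2 \left(l{\left(-1,11 \right)} - \left(-3 + 3\right) \left(-3\right)\right) = 210 \left(4 - 4\right) 2 \left(\left(-2 - -1\right) - \left(-3 + 3\right) \left(-3\right)\right) = 210 \cdot 0 \cdot 2 \left(\left(-2 + 1\right) - 0 \left(-3\right)\right) = 210 \cdot 0 \left(-1 - 0\right) = 0 \left(-1 + 0\right) = 0 \left(-1\right) = 0$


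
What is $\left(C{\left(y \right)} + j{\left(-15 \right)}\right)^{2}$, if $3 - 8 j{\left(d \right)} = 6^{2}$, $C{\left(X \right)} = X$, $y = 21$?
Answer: $\frac{18225}{64} \approx 284.77$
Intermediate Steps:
$j{\left(d \right)} = - \frac{33}{8}$ ($j{\left(d \right)} = \frac{3}{8} - \frac{6^{2}}{8} = \frac{3}{8} - \frac{9}{2} = - \frac{33}{8}$)
$\left(C{\left(y \right)} + j{\left(-15 \right)}\right)^{2} = \left(21 - \frac{33}{8}\right)^{2} = \left(\frac{135}{8}\right)^{2} = \frac{18225}{64}$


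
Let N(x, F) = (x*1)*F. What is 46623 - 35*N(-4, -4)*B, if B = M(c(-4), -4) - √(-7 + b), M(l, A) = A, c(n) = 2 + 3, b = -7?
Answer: 48863 + 560*I*√14 ≈ 48863.0 + 2095.3*I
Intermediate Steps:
c(n) = 5
N(x, F) = F*x (N(x, F) = x*F = F*x)
B = -4 - I*√14 (B = -4 - √(-7 - 7) = -4 - √(-14) = -4 - I*√14 ≈ -4.0 - 3.7417*I)
46623 - 35*N(-4, -4)*B = 46623 - 35*(-4*(-4))*(-4 - I*√14) = 46623 - 35*16*(-4 - I*√14) = 46623 - 560*(-4 - I*√14) = 46623 - (-2240 - 560*I*√14) = 46623 + (2240 + 560*I*√14) = 48863 + 560*I*√14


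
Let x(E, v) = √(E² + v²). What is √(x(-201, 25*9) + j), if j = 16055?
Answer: √(16055 + 3*√10114) ≈ 127.89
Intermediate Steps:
√(x(-201, 25*9) + j) = √(√((-201)² + (25*9)²) + 16055) = √(√(40401 + 225²) + 16055) = √(√(40401 + 50625) + 16055) = √(√91026 + 16055) = √(3*√10114 + 16055) = √(16055 + 3*√10114)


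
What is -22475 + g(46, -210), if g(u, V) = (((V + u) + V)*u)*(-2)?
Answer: 11933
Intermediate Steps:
g(u, V) = -2*u*(u + 2*V) (g(u, V) = ((u + 2*V)*u)*(-2) = (u*(u + 2*V))*(-2) = -2*u*(u + 2*V))
-22475 + g(46, -210) = -22475 - 2*46*(46 + 2*(-210)) = -22475 - 2*46*(46 - 420) = -22475 - 2*46*(-374) = -22475 + 34408 = 11933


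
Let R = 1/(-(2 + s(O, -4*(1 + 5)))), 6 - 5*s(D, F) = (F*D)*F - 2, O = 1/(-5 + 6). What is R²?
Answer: 25/311364 ≈ 8.0292e-5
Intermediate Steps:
O = 1 (O = 1/1 = 1)
s(D, F) = 8/5 - D*F²/5 (s(D, F) = 6/5 - ((F*D)*F - 2)/5 = 6/5 - ((D*F)*F - 2)/5 = 6/5 - (D*F² - 2)/5 = 6/5 - (-2 + D*F²)/5 = 6/5 + (⅖ - D*F²/5) = 8/5 - D*F²/5)
R = 5/558 (R = 1/(-(2 + (8/5 - ⅕*1*(-4*(1 + 5))²))) = 1/(-(2 + (8/5 - ⅕*1*(-4*6)²))) = 1/(-(2 + (8/5 - ⅕*1*(-24)²))) = 1/(-(2 + (8/5 - ⅕*1*576))) = 1/(-(2 + (8/5 - 576/5))) = 1/(-(2 - 568/5)) = 1/(-1*(-558/5)) = 1/(558/5) = 5/558 ≈ 0.0089606)
R² = (5/558)² = 25/311364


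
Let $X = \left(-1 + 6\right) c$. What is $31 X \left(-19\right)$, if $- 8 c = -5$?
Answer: $- \frac{14725}{8} \approx -1840.6$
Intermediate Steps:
$c = \frac{5}{8}$ ($c = \left(- \frac{1}{8}\right) \left(-5\right) = \frac{5}{8} \approx 0.625$)
$X = \frac{25}{8}$ ($X = \left(-1 + 6\right) \frac{5}{8} = 5 \cdot \frac{5}{8} = \frac{25}{8} \approx 3.125$)
$31 X \left(-19\right) = 31 \cdot \frac{25}{8} \left(-19\right) = \frac{775}{8} \left(-19\right) = - \frac{14725}{8}$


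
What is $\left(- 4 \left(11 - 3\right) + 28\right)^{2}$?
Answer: $16$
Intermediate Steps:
$\left(- 4 \left(11 - 3\right) + 28\right)^{2} = \left(\left(-4\right) 8 + 28\right)^{2} = \left(-32 + 28\right)^{2} = \left(-4\right)^{2} = 16$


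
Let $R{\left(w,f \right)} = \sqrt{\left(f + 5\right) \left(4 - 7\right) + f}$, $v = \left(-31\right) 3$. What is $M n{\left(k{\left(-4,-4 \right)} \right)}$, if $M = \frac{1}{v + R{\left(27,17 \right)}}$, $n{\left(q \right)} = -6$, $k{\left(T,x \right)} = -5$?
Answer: $\frac{279}{4349} + \frac{21 i}{4349} \approx 0.064153 + 0.0048287 i$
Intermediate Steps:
$v = -93$
$R{\left(w,f \right)} = \sqrt{-15 - 2 f}$ ($R{\left(w,f \right)} = \sqrt{\left(5 + f\right) \left(-3\right) + f} = \sqrt{\left(-15 - 3 f\right) + f} = \sqrt{-15 - 2 f}$)
$M = \frac{-93 - 7 i}{8698}$ ($M = \frac{1}{-93 + \sqrt{-15 - 34}} = \frac{1}{-93 + \sqrt{-49}} = \frac{1}{-93 + 7 i} = \frac{-93 - 7 i}{8698} \approx -0.010692 - 0.00080478 i$)
$M n{\left(k{\left(-4,-4 \right)} \right)} = \left(- \frac{93}{8698} - \frac{7 i}{8698}\right) \left(-6\right) = \frac{279}{4349} + \frac{21 i}{4349}$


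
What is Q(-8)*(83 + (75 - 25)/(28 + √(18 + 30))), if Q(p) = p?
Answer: -15622/23 + 50*√3/23 ≈ -675.45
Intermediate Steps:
Q(-8)*(83 + (75 - 25)/(28 + √(18 + 30))) = -8*(83 + (75 - 25)/(28 + √(18 + 30))) = -8*(83 + 50/(28 + √48)) = -8*(83 + 50/(28 + 4*√3)) = -664 - 400/(28 + 4*√3)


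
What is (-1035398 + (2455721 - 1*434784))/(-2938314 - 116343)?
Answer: -328513/1018219 ≈ -0.32263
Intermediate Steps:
(-1035398 + (2455721 - 1*434784))/(-2938314 - 116343) = (-1035398 + (2455721 - 434784))/(-3054657) = (-1035398 + 2020937)*(-1/3054657) = 985539*(-1/3054657) = -328513/1018219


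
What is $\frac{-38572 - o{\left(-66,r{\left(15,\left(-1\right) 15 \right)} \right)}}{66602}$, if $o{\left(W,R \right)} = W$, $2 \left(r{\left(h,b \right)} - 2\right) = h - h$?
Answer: $- \frac{19253}{33301} \approx -0.57815$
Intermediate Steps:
$r{\left(h,b \right)} = 2$ ($r{\left(h,b \right)} = 2 + \frac{h - h}{2} = 2 + \frac{1}{2} \cdot 0 = 2 + 0 = 2$)
$\frac{-38572 - o{\left(-66,r{\left(15,\left(-1\right) 15 \right)} \right)}}{66602} = \frac{-38572 - -66}{66602} = \left(-38572 + 66\right) \frac{1}{66602} = \left(-38506\right) \frac{1}{66602} = - \frac{19253}{33301}$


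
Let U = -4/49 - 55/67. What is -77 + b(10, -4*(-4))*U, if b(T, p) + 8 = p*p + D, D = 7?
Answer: -1008356/3283 ≈ -307.14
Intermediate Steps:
U = -2963/3283 (U = -4*1/49 - 55*1/67 = -4/49 - 55/67 = -2963/3283 ≈ -0.90253)
b(T, p) = -1 + p² (b(T, p) = -8 + (p*p + 7) = -8 + (p² + 7) = -8 + (7 + p²) = -1 + p²)
-77 + b(10, -4*(-4))*U = -77 + (-1 + (-4*(-4))²)*(-2963/3283) = -77 + (-1 + 16²)*(-2963/3283) = -77 + (-1 + 256)*(-2963/3283) = -77 + 255*(-2963/3283) = -77 - 755565/3283 = -1008356/3283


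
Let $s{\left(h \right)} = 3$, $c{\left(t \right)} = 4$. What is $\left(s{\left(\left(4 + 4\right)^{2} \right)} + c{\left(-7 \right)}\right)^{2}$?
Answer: $49$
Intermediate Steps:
$\left(s{\left(\left(4 + 4\right)^{2} \right)} + c{\left(-7 \right)}\right)^{2} = \left(3 + 4\right)^{2} = 7^{2} = 49$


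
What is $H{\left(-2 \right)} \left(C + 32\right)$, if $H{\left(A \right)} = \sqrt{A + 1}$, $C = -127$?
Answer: $- 95 i \approx - 95.0 i$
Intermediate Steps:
$H{\left(A \right)} = \sqrt{1 + A}$
$H{\left(-2 \right)} \left(C + 32\right) = \sqrt{1 - 2} \left(-127 + 32\right) = \sqrt{-1} \left(-95\right) = i \left(-95\right) = - 95 i$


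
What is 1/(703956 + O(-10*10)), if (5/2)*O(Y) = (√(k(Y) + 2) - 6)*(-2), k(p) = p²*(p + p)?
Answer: 1466585/1032421016532 + 5*I*√222222/1032421016532 ≈ 1.4205e-6 + 2.283e-9*I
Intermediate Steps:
k(p) = 2*p³ (k(p) = p²*(2*p) = 2*p³)
O(Y) = 24/5 - 4*√(2 + 2*Y³)/5 (O(Y) = 2*((√(2*Y³ + 2) - 6)*(-2))/5 = 2*((√(2 + 2*Y³) - 6)*(-2))/5 = 2*((-6 + √(2 + 2*Y³))*(-2))/5 = 2*(12 - 2*√(2 + 2*Y³))/5 = 24/5 - 4*√(2 + 2*Y³)/5)
1/(703956 + O(-10*10)) = 1/(703956 + (24/5 - 4*√(2 + 2*(-10*10)³)/5)) = 1/(703956 + (24/5 - 4*√(2 + 2*(-100)³)/5)) = 1/(703956 + (24/5 - 4*√(2 + 2*(-1000000))/5)) = 1/(703956 + (24/5 - 4*√(2 - 2000000)/5)) = 1/(703956 + (24/5 - 12*I*√222222/5)) = 1/(3519804/5 - 12*I*√222222/5)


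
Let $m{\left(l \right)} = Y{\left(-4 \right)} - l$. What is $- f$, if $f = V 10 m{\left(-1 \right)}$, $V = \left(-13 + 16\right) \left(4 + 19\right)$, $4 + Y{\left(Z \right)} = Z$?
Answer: $4830$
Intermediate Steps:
$Y{\left(Z \right)} = -4 + Z$
$V = 69$ ($V = 3 \cdot 23 = 69$)
$m{\left(l \right)} = -8 - l$ ($m{\left(l \right)} = \left(-4 - 4\right) - l = -8 - l$)
$f = -4830$ ($f = 69 \cdot 10 \left(-8 - -1\right) = 690 \left(-8 + 1\right) = 690 \left(-7\right) = -4830$)
$- f = \left(-1\right) \left(-4830\right) = 4830$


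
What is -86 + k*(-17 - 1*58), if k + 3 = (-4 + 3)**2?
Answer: 64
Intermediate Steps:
k = -2 (k = -3 + (-4 + 3)**2 = -3 + (-1)**2 = -3 + 1 = -2)
-86 + k*(-17 - 1*58) = -86 - 2*(-17 - 1*58) = -86 - 2*(-17 - 58) = -86 - 2*(-75) = -86 + 150 = 64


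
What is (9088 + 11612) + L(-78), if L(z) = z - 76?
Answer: 20546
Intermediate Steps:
L(z) = -76 + z
(9088 + 11612) + L(-78) = (9088 + 11612) + (-76 - 78) = 20700 - 154 = 20546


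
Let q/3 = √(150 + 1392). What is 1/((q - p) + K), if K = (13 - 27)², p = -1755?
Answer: 1951/3792523 - 3*√1542/3792523 ≈ 0.00048337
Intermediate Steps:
K = 196 (K = (-14)² = 196)
q = 3*√1542 (q = 3*√(150 + 1392) = 3*√1542 ≈ 117.80)
1/((q - p) + K) = 1/((3*√1542 - 1*(-1755)) + 196) = 1/((3*√1542 + 1755) + 196) = 1/((1755 + 3*√1542) + 196) = 1/(1951 + 3*√1542)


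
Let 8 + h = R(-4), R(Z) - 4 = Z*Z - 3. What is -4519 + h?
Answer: -4510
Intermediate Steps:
R(Z) = 1 + Z² (R(Z) = 4 + (Z*Z - 3) = 4 + (Z² - 3) = 4 + (-3 + Z²) = 1 + Z²)
h = 9 (h = -8 + (1 + (-4)²) = -8 + (1 + 16) = -8 + 17 = 9)
-4519 + h = -4519 + 9 = -4510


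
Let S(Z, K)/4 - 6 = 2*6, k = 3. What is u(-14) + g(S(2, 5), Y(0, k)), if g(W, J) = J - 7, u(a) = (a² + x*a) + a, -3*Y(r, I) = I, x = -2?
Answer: 202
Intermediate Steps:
Y(r, I) = -I/3
S(Z, K) = 72 (S(Z, K) = 24 + 4*(2*6) = 24 + 4*12 = 24 + 48 = 72)
u(a) = a² - a (u(a) = (a² - 2*a) + a = a² - a)
g(W, J) = -7 + J
u(-14) + g(S(2, 5), Y(0, k)) = -14*(-1 - 14) + (-7 - ⅓*3) = -14*(-15) + (-7 - 1) = 210 - 8 = 202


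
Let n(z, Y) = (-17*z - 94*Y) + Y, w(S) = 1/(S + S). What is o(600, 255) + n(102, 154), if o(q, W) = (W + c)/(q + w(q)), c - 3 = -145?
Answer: -11560200456/720001 ≈ -16056.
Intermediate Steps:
c = -142 (c = 3 - 145 = -142)
w(S) = 1/(2*S)
o(q, W) = (-142 + W)/(q + 1/(2*q)) (o(q, W) = (W - 142)/(q + 1/(2*q)) = (-142 + W)/(q + 1/(2*q)))
n(z, Y) = -93*Y - 17*z (n(z, Y) = (-94*Y - 17*z) + Y = -93*Y - 17*z)
o(600, 255) + n(102, 154) = 2*600*(-142 + 255)/(1 + 2*600²) + (-93*154 - 17*102) = 2*600*113/(1 + 2*360000) + (-14322 - 1734) = 2*600*113/(1 + 720000) - 16056 = 2*600*113/720001 - 16056 = 2*600*(1/720001)*113 - 16056 = 135600/720001 - 16056 = -11560200456/720001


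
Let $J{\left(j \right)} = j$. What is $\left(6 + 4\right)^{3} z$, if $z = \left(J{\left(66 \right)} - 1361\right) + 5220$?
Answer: $3925000$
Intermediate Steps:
$z = 3925$ ($z = \left(66 - 1361\right) + 5220 = -1295 + 5220 = 3925$)
$\left(6 + 4\right)^{3} z = \left(6 + 4\right)^{3} \cdot 3925 = 10^{3} \cdot 3925 = 1000 \cdot 3925 = 3925000$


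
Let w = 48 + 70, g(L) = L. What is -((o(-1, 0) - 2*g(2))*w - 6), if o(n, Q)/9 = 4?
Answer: -3770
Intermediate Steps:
o(n, Q) = 36 (o(n, Q) = 9*4 = 36)
w = 118
-((o(-1, 0) - 2*g(2))*w - 6) = -((36 - 2*2)*118 - 6) = -((36 - 4)*118 - 6) = -(32*118 - 6) = -(3776 - 6) = -1*3770 = -3770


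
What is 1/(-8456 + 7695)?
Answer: -1/761 ≈ -0.0013141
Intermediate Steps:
1/(-8456 + 7695) = 1/(-761) = -1/761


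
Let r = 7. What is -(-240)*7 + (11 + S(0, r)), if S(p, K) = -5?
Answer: 1686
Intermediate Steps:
-(-240)*7 + (11 + S(0, r)) = -(-240)*7 + (11 - 5) = -40*(-42) + 6 = 1680 + 6 = 1686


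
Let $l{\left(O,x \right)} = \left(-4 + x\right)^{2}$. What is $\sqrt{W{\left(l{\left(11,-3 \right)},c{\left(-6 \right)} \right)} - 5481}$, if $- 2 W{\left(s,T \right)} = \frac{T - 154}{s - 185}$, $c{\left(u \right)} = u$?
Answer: $\frac{i \sqrt{1584179}}{17} \approx 74.038 i$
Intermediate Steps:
$W{\left(s,T \right)} = - \frac{-154 + T}{2 \left(-185 + s\right)}$ ($W{\left(s,T \right)} = - \frac{\left(T - 154\right) \frac{1}{s - 185}}{2} = - \frac{\left(-154 + T\right) \frac{1}{-185 + s}}{2} = - \frac{\frac{1}{-185 + s} \left(-154 + T\right)}{2} = - \frac{-154 + T}{2 \left(-185 + s\right)}$)
$\sqrt{W{\left(l{\left(11,-3 \right)},c{\left(-6 \right)} \right)} - 5481} = \sqrt{\frac{154 - -6}{2 \left(-185 + \left(-4 - 3\right)^{2}\right)} - 5481} = \sqrt{\frac{154 + 6}{2 \left(-185 + \left(-7\right)^{2}\right)} - 5481} = \sqrt{\frac{1}{2} \frac{1}{-185 + 49} \cdot 160 - 5481} = \sqrt{\frac{1}{2} \frac{1}{-136} \cdot 160 - 5481} = \sqrt{\frac{1}{2} \left(- \frac{1}{136}\right) 160 - 5481} = \sqrt{- \frac{10}{17} - 5481} = \sqrt{- \frac{93187}{17}} = \frac{i \sqrt{1584179}}{17}$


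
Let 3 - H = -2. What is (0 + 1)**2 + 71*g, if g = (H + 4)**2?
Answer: 5752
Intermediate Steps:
H = 5 (H = 3 - 1*(-2) = 3 + 2 = 5)
g = 81 (g = (5 + 4)**2 = 9**2 = 81)
(0 + 1)**2 + 71*g = (0 + 1)**2 + 71*81 = 1**2 + 5751 = 1 + 5751 = 5752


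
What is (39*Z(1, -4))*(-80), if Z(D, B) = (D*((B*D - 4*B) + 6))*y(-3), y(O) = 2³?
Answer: -449280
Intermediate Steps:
y(O) = 8
Z(D, B) = 8*D*(6 - 4*B + B*D) (Z(D, B) = (D*((B*D - 4*B) + 6))*8 = (D*((-4*B + B*D) + 6))*8 = (D*(6 - 4*B + B*D))*8 = 8*D*(6 - 4*B + B*D))
(39*Z(1, -4))*(-80) = (39*(8*1*(6 - 4*(-4) - 4*1)))*(-80) = (39*(8*1*(6 + 16 - 4)))*(-80) = (39*(8*1*18))*(-80) = (39*144)*(-80) = 5616*(-80) = -449280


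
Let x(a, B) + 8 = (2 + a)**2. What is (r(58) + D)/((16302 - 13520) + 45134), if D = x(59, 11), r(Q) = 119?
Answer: 958/11979 ≈ 0.079973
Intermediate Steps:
x(a, B) = -8 + (2 + a)**2
D = 3713 (D = -8 + (2 + 59)**2 = -8 + 61**2 = -8 + 3721 = 3713)
(r(58) + D)/((16302 - 13520) + 45134) = (119 + 3713)/((16302 - 13520) + 45134) = 3832/(2782 + 45134) = 3832/47916 = 3832*(1/47916) = 958/11979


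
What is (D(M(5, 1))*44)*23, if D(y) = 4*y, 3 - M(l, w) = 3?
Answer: 0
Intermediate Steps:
M(l, w) = 0 (M(l, w) = 3 - 1*3 = 3 - 3 = 0)
(D(M(5, 1))*44)*23 = ((4*0)*44)*23 = (0*44)*23 = 0*23 = 0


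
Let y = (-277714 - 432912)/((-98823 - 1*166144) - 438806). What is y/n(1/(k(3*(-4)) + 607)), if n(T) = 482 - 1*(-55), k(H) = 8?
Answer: 101518/53989443 ≈ 0.0018803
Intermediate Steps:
n(T) = 537 (n(T) = 482 + 55 = 537)
y = 101518/100539 (y = -710626/((-98823 - 166144) - 438806) = -710626/(-264967 - 438806) = -710626/(-703773) = -710626*(-1/703773) = 101518/100539 ≈ 1.0097)
y/n(1/(k(3*(-4)) + 607)) = (101518/100539)/537 = (101518/100539)*(1/537) = 101518/53989443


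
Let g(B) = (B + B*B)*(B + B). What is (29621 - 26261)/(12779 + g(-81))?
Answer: -3360/1036981 ≈ -0.0032402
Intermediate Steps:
g(B) = 2*B*(B + B²) (g(B) = (B + B²)*(2*B) = 2*B*(B + B²))
(29621 - 26261)/(12779 + g(-81)) = (29621 - 26261)/(12779 + 2*(-81)²*(1 - 81)) = 3360/(12779 + 2*6561*(-80)) = 3360/(12779 - 1049760) = 3360/(-1036981) = 3360*(-1/1036981) = -3360/1036981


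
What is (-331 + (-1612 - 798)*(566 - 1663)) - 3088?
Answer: 2640351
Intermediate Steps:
(-331 + (-1612 - 798)*(566 - 1663)) - 3088 = (-331 - 2410*(-1097)) - 3088 = (-331 + 2643770) - 3088 = 2643439 - 3088 = 2640351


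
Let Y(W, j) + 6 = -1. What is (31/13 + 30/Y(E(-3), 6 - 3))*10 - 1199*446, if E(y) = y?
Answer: -48664344/91 ≈ -5.3477e+5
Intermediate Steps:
Y(W, j) = -7 (Y(W, j) = -6 - 1 = -7)
(31/13 + 30/Y(E(-3), 6 - 3))*10 - 1199*446 = (31/13 + 30/(-7))*10 - 1199*446 = (31*(1/13) + 30*(-1/7))*10 - 534754 = (31/13 - 30/7)*10 - 534754 = -173/91*10 - 534754 = -1730/91 - 534754 = -48664344/91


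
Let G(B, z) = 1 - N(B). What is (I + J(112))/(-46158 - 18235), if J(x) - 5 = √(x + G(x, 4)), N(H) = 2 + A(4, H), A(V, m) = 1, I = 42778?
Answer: -42783/64393 - √110/64393 ≈ -0.66457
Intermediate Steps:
N(H) = 3 (N(H) = 2 + 1 = 3)
G(B, z) = -2 (G(B, z) = 1 - 1*3 = 1 - 3 = -2)
J(x) = 5 + √(-2 + x) (J(x) = 5 + √(x - 2) = 5 + √(-2 + x))
(I + J(112))/(-46158 - 18235) = (42778 + (5 + √(-2 + 112)))/(-46158 - 18235) = (42778 + (5 + √110))/(-64393) = (42783 + √110)*(-1/64393) = -42783/64393 - √110/64393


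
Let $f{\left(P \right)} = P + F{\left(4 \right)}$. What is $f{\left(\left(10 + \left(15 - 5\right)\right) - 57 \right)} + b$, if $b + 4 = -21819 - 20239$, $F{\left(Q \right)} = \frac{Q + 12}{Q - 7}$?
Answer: $- \frac{126313}{3} \approx -42104.0$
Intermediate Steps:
$F{\left(Q \right)} = \frac{12 + Q}{-7 + Q}$
$b = -42062$ ($b = -4 - 42058 = -42062$)
$f{\left(P \right)} = - \frac{16}{3} + P$ ($f{\left(P \right)} = P + \frac{12 + 4}{-7 + 4} = P + \frac{1}{-3} \cdot 16 = P - \frac{16}{3} = - \frac{16}{3} + P$)
$f{\left(\left(10 + \left(15 - 5\right)\right) - 57 \right)} + b = \left(- \frac{16}{3} + \left(\left(10 + \left(15 - 5\right)\right) - 57\right)\right) - 42062 = \left(- \frac{16}{3} + \left(\left(10 + 10\right) - 57\right)\right) - 42062 = \left(- \frac{16}{3} + \left(20 - 57\right)\right) - 42062 = \left(- \frac{16}{3} - 37\right) - 42062 = - \frac{127}{3} - 42062 = - \frac{126313}{3}$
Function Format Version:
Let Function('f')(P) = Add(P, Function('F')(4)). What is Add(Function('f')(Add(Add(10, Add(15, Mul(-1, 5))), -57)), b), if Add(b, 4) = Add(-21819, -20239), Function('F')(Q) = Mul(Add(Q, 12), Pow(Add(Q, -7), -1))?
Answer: Rational(-126313, 3) ≈ -42104.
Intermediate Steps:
Function('F')(Q) = Mul(Pow(Add(-7, Q), -1), Add(12, Q)) (Function('F')(Q) = Mul(Add(12, Q), Pow(Add(-7, Q), -1)) = Mul(Pow(Add(-7, Q), -1), Add(12, Q)))
b = -42062 (b = Add(-4, Add(-21819, -20239)) = Add(-4, -42058) = -42062)
Function('f')(P) = Add(Rational(-16, 3), P) (Function('f')(P) = Add(P, Mul(Pow(Add(-7, 4), -1), Add(12, 4))) = Add(P, Mul(Pow(-3, -1), 16)) = Add(P, Mul(Rational(-1, 3), 16)) = Add(P, Rational(-16, 3)) = Add(Rational(-16, 3), P))
Add(Function('f')(Add(Add(10, Add(15, Mul(-1, 5))), -57)), b) = Add(Add(Rational(-16, 3), Add(Add(10, Add(15, Mul(-1, 5))), -57)), -42062) = Add(Add(Rational(-16, 3), Add(Add(10, Add(15, -5)), -57)), -42062) = Add(Add(Rational(-16, 3), Add(Add(10, 10), -57)), -42062) = Add(Add(Rational(-16, 3), Add(20, -57)), -42062) = Add(Add(Rational(-16, 3), -37), -42062) = Add(Rational(-127, 3), -42062) = Rational(-126313, 3)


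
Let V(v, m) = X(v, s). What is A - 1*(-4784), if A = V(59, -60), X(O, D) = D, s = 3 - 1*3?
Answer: 4784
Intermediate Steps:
s = 0 (s = 3 - 3 = 0)
V(v, m) = 0
A = 0
A - 1*(-4784) = 0 - 1*(-4784) = 0 + 4784 = 4784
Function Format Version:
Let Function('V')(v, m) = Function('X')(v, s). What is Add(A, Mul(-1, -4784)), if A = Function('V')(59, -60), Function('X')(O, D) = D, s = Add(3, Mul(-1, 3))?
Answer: 4784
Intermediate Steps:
s = 0 (s = Add(3, -3) = 0)
Function('V')(v, m) = 0
A = 0
Add(A, Mul(-1, -4784)) = Add(0, Mul(-1, -4784)) = Add(0, 4784) = 4784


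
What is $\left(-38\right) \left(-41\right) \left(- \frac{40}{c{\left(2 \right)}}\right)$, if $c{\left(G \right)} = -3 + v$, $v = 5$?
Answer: $-31160$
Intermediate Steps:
$c{\left(G \right)} = 2$ ($c{\left(G \right)} = -3 + 5 = 2$)
$\left(-38\right) \left(-41\right) \left(- \frac{40}{c{\left(2 \right)}}\right) = \left(-38\right) \left(-41\right) \left(- \frac{40}{2}\right) = 1558 \left(\left(-40\right) \frac{1}{2}\right) = 1558 \left(-20\right) = -31160$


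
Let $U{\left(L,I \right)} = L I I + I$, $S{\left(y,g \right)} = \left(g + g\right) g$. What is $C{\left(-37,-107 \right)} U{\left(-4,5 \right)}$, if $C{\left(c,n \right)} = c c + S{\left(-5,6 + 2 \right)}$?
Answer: $-142215$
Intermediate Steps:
$S{\left(y,g \right)} = 2 g^{2}$ ($S{\left(y,g \right)} = 2 g g = 2 g^{2}$)
$U{\left(L,I \right)} = I + L I^{2}$ ($U{\left(L,I \right)} = I L I + I = L I^{2} + I = I + L I^{2}$)
$C{\left(c,n \right)} = 128 + c^{2}$ ($C{\left(c,n \right)} = c c + 2 \left(6 + 2\right)^{2} = c^{2} + 2 \cdot 8^{2} = c^{2} + 2 \cdot 64 = c^{2} + 128 = 128 + c^{2}$)
$C{\left(-37,-107 \right)} U{\left(-4,5 \right)} = \left(128 + \left(-37\right)^{2}\right) 5 \left(1 + 5 \left(-4\right)\right) = \left(128 + 1369\right) 5 \left(1 - 20\right) = 1497 \cdot 5 \left(-19\right) = 1497 \left(-95\right) = -142215$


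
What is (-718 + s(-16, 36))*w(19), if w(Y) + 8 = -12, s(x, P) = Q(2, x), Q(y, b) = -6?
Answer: 14480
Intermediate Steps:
s(x, P) = -6
w(Y) = -20 (w(Y) = -8 - 12 = -20)
(-718 + s(-16, 36))*w(19) = (-718 - 6)*(-20) = -724*(-20) = 14480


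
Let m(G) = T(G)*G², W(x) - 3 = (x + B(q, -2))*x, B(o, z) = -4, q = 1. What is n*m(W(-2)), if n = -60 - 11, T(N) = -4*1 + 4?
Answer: 0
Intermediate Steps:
T(N) = 0 (T(N) = -4 + 4 = 0)
W(x) = 3 + x*(-4 + x) (W(x) = 3 + (x - 4)*x = 3 + (-4 + x)*x = 3 + x*(-4 + x))
m(G) = 0 (m(G) = 0*G² = 0)
n = -71
n*m(W(-2)) = -71*0 = 0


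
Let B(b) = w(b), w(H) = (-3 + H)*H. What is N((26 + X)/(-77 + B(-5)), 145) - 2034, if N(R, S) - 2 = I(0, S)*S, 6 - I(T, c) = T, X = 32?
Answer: -1162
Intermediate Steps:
I(T, c) = 6 - T
w(H) = H*(-3 + H)
B(b) = b*(-3 + b)
N(R, S) = 2 + 6*S (N(R, S) = 2 + (6 - 1*0)*S = 2 + (6 + 0)*S = 2 + 6*S)
N((26 + X)/(-77 + B(-5)), 145) - 2034 = (2 + 6*145) - 2034 = (2 + 870) - 2034 = 872 - 2034 = -1162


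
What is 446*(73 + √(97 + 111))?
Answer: 32558 + 1784*√13 ≈ 38990.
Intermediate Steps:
446*(73 + √(97 + 111)) = 446*(73 + √208) = 446*(73 + 4*√13) = 32558 + 1784*√13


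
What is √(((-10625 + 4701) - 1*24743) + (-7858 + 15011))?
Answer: I*√23514 ≈ 153.34*I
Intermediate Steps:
√(((-10625 + 4701) - 1*24743) + (-7858 + 15011)) = √((-5924 - 24743) + 7153) = √(-30667 + 7153) = √(-23514) = I*√23514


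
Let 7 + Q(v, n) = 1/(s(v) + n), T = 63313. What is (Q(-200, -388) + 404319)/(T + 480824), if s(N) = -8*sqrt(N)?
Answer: 16510484735/22220378532 + 5*I*sqrt(2)/5555094633 ≈ 0.74303 + 1.2729e-9*I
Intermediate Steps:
Q(v, n) = -7 + 1/(n - 8*sqrt(v)) (Q(v, n) = -7 + 1/(-8*sqrt(v) + n) = -7 + 1/(n - 8*sqrt(v)))
(Q(-200, -388) + 404319)/(T + 480824) = ((1 - 7*(-388) + 56*sqrt(-200))/(-388 - 80*I*sqrt(2)) + 404319)/(63313 + 480824) = ((1 + 2716 + 56*(10*I*sqrt(2)))/(-388 - 80*I*sqrt(2)) + 404319)/544137 = ((1 + 2716 + 560*I*sqrt(2))/(-388 - 80*I*sqrt(2)) + 404319)*(1/544137) = ((2717 + 560*I*sqrt(2))/(-388 - 80*I*sqrt(2)) + 404319)*(1/544137) = (404319 + (2717 + 560*I*sqrt(2))/(-388 - 80*I*sqrt(2)))*(1/544137) = 134773/181379 + (2717 + 560*I*sqrt(2))/(544137*(-388 - 80*I*sqrt(2)))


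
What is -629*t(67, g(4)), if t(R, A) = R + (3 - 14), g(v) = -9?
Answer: -35224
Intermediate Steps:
t(R, A) = -11 + R (t(R, A) = R - 11 = -11 + R)
-629*t(67, g(4)) = -629*(-11 + 67) = -629*56 = -35224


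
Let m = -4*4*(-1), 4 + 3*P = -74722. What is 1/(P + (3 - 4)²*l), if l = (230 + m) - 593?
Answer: -3/75767 ≈ -3.9595e-5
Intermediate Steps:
P = -74726/3 (P = -4/3 + (⅓)*(-74722) = -4/3 - 74722/3 = -74726/3 ≈ -24909.)
m = 16 (m = -16*(-1) = 16)
l = -347 (l = (230 + 16) - 593 = 246 - 593 = -347)
1/(P + (3 - 4)²*l) = 1/(-74726/3 + (3 - 4)²*(-347)) = 1/(-74726/3 + (-1)²*(-347)) = 1/(-74726/3 + 1*(-347)) = 1/(-74726/3 - 347) = 1/(-75767/3) = -3/75767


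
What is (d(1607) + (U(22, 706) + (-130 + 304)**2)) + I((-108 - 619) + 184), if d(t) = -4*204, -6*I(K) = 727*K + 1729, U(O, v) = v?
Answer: 287014/3 ≈ 95671.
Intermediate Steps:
I(K) = -1729/6 - 727*K/6 (I(K) = -(727*K + 1729)/6 = -(1729 + 727*K)/6 = -1729/6 - 727*K/6)
d(t) = -816
(d(1607) + (U(22, 706) + (-130 + 304)**2)) + I((-108 - 619) + 184) = (-816 + (706 + (-130 + 304)**2)) + (-1729/6 - 727*((-108 - 619) + 184)/6) = (-816 + (706 + 174**2)) + (-1729/6 - 727*(-727 + 184)/6) = (-816 + (706 + 30276)) + (-1729/6 - 727/6*(-543)) = (-816 + 30982) + (-1729/6 + 131587/2) = 30166 + 196516/3 = 287014/3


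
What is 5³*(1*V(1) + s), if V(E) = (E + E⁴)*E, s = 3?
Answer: 625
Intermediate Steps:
V(E) = E*(E + E⁴)
5³*(1*V(1) + s) = 5³*(1*(1² + 1⁵) + 3) = 125*(1*(1 + 1) + 3) = 125*(1*2 + 3) = 125*(2 + 3) = 125*5 = 625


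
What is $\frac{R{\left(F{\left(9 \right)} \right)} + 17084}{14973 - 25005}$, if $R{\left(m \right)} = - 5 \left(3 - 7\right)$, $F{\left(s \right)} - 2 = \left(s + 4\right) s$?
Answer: $- \frac{1069}{627} \approx -1.7049$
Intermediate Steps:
$F{\left(s \right)} = 2 + s \left(4 + s\right)$ ($F{\left(s \right)} = 2 + \left(s + 4\right) s = 2 + \left(4 + s\right) s = 2 + s \left(4 + s\right)$)
$R{\left(m \right)} = 20$ ($R{\left(m \right)} = \left(-5\right) \left(-4\right) = 20$)
$\frac{R{\left(F{\left(9 \right)} \right)} + 17084}{14973 - 25005} = \frac{20 + 17084}{14973 - 25005} = \frac{17104}{-10032} = 17104 \left(- \frac{1}{10032}\right) = - \frac{1069}{627}$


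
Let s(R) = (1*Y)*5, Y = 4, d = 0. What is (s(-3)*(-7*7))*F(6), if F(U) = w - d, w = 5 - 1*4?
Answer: -980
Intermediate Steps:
w = 1 (w = 5 - 4 = 1)
s(R) = 20 (s(R) = (1*4)*5 = 4*5 = 20)
F(U) = 1 (F(U) = 1 - 1*0 = 1 + 0 = 1)
(s(-3)*(-7*7))*F(6) = (20*(-7*7))*1 = (20*(-49))*1 = -980*1 = -980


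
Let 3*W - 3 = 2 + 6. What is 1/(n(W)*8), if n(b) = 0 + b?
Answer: 3/88 ≈ 0.034091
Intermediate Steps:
W = 11/3 (W = 1 + (2 + 6)/3 = 1 + (⅓)*8 = 1 + 8/3 = 11/3 ≈ 3.6667)
n(b) = b
1/(n(W)*8) = 1/((11/3)*8) = 1/(88/3) = 3/88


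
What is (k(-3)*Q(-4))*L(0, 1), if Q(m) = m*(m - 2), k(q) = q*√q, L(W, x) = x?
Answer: -72*I*√3 ≈ -124.71*I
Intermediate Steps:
k(q) = q^(3/2)
Q(m) = m*(-2 + m)
(k(-3)*Q(-4))*L(0, 1) = ((-3)^(3/2)*(-4*(-2 - 4)))*1 = ((-3*I*√3)*(-4*(-6)))*1 = (-3*I*√3*24)*1 = -72*I*√3*1 = -72*I*√3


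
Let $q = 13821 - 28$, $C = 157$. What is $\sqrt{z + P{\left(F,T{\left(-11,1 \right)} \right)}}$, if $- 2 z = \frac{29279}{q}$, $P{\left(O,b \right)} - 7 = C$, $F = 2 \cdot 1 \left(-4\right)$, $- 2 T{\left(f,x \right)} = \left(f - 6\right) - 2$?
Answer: $\frac{15 \sqrt{551085522}}{27586} \approx 12.765$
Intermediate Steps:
$T{\left(f,x \right)} = 4 - \frac{f}{2}$ ($T{\left(f,x \right)} = - \frac{\left(f - 6\right) - 2}{2} = - \frac{\left(-6 + f\right) - 2}{2} = - \frac{-8 + f}{2} = 4 - \frac{f}{2}$)
$F = -8$ ($F = 2 \left(-4\right) = -8$)
$q = 13793$
$P{\left(O,b \right)} = 164$ ($P{\left(O,b \right)} = 7 + 157 = 164$)
$z = - \frac{29279}{27586}$ ($z = - \frac{29279 \cdot \frac{1}{13793}}{2} = \left(- \frac{1}{2}\right) \frac{29279}{13793} = - \frac{29279}{27586} \approx -1.0614$)
$\sqrt{z + P{\left(F,T{\left(-11,1 \right)} \right)}} = \sqrt{- \frac{29279}{27586} + 164} = \sqrt{\frac{4494825}{27586}} = \frac{15 \sqrt{551085522}}{27586}$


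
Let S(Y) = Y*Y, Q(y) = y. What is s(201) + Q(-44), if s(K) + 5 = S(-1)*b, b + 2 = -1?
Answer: -52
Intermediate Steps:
b = -3 (b = -2 - 1 = -3)
S(Y) = Y**2
s(K) = -8 (s(K) = -5 + (-1)**2*(-3) = -5 + 1*(-3) = -5 - 3 = -8)
s(201) + Q(-44) = -8 - 44 = -52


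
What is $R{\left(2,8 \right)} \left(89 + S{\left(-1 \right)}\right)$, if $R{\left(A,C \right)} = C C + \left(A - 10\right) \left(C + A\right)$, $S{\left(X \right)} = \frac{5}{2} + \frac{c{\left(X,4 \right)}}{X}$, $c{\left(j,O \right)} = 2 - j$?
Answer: $-1416$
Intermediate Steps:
$S{\left(X \right)} = \frac{5}{2} + \frac{2 - X}{X}$
$R{\left(A,C \right)} = C^{2} + \left(-10 + A\right) \left(A + C\right)$
$R{\left(2,8 \right)} \left(89 + S{\left(-1 \right)}\right) = \left(2^{2} + 8^{2} - 20 - 80 + 2 \cdot 8\right) \left(89 + \left(\frac{3}{2} + \frac{2}{-1}\right)\right) = \left(4 + 64 - 20 - 80 + 16\right) \left(89 + \left(\frac{3}{2} + 2 \left(-1\right)\right)\right) = - 16 \left(89 + \left(\frac{3}{2} - 2\right)\right) = - 16 \left(89 - \frac{1}{2}\right) = \left(-16\right) \frac{177}{2} = -1416$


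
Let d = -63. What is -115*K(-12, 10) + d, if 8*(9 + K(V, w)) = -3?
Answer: 8121/8 ≈ 1015.1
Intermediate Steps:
K(V, w) = -75/8 (K(V, w) = -9 + (1/8)*(-3) = -9 - 3/8 = -75/8)
-115*K(-12, 10) + d = -115*(-75/8) - 63 = 8625/8 - 63 = 8121/8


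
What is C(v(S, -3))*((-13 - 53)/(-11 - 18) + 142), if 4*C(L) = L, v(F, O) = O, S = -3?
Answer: -3138/29 ≈ -108.21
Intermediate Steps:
C(L) = L/4
C(v(S, -3))*((-13 - 53)/(-11 - 18) + 142) = ((1/4)*(-3))*((-13 - 53)/(-11 - 18) + 142) = -3*(-66/(-29) + 142)/4 = -3*(-66*(-1/29) + 142)/4 = -3*(66/29 + 142)/4 = -3/4*4184/29 = -3138/29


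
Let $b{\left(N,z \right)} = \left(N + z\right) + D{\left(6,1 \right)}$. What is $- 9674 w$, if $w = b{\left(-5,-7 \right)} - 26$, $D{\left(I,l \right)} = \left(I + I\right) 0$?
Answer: $367612$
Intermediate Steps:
$D{\left(I,l \right)} = 0$ ($D{\left(I,l \right)} = 2 I 0 = 0$)
$b{\left(N,z \right)} = N + z$ ($b{\left(N,z \right)} = \left(N + z\right) + 0 = N + z$)
$w = -38$ ($w = \left(-5 - 7\right) - 26 = -12 - 26 = -38$)
$- 9674 w = \left(-9674\right) \left(-38\right) = 367612$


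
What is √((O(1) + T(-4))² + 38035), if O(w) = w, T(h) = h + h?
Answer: 2*√9521 ≈ 195.15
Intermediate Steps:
T(h) = 2*h
√((O(1) + T(-4))² + 38035) = √((1 + 2*(-4))² + 38035) = √((1 - 8)² + 38035) = √((-7)² + 38035) = √(49 + 38035) = √38084 = 2*√9521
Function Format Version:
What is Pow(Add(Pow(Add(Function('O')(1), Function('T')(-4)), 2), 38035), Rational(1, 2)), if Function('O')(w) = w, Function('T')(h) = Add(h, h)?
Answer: Mul(2, Pow(9521, Rational(1, 2))) ≈ 195.15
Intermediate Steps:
Function('T')(h) = Mul(2, h)
Pow(Add(Pow(Add(Function('O')(1), Function('T')(-4)), 2), 38035), Rational(1, 2)) = Pow(Add(Pow(Add(1, Mul(2, -4)), 2), 38035), Rational(1, 2)) = Pow(Add(Pow(Add(1, -8), 2), 38035), Rational(1, 2)) = Pow(Add(Pow(-7, 2), 38035), Rational(1, 2)) = Pow(Add(49, 38035), Rational(1, 2)) = Pow(38084, Rational(1, 2)) = Mul(2, Pow(9521, Rational(1, 2)))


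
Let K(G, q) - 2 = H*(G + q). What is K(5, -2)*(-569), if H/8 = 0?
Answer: -1138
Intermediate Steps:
H = 0 (H = 8*0 = 0)
K(G, q) = 2 (K(G, q) = 2 + 0*(G + q) = 2 + 0 = 2)
K(5, -2)*(-569) = 2*(-569) = -1138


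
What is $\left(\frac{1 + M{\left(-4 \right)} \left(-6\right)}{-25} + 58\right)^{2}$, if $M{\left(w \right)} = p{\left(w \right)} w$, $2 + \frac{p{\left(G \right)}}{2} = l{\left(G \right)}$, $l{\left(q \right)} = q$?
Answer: $\frac{3017169}{625} \approx 4827.5$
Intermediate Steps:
$p{\left(G \right)} = -4 + 2 G$
$M{\left(w \right)} = w \left(-4 + 2 w\right)$ ($M{\left(w \right)} = \left(-4 + 2 w\right) w = w \left(-4 + 2 w\right)$)
$\left(\frac{1 + M{\left(-4 \right)} \left(-6\right)}{-25} + 58\right)^{2} = \left(\frac{1 + 2 \left(-4\right) \left(-2 - 4\right) \left(-6\right)}{-25} + 58\right)^{2} = \left(\left(1 + 2 \left(-4\right) \left(-6\right) \left(-6\right)\right) \left(- \frac{1}{25}\right) + 58\right)^{2} = \left(\left(1 + 48 \left(-6\right)\right) \left(- \frac{1}{25}\right) + 58\right)^{2} = \left(\left(1 - 288\right) \left(- \frac{1}{25}\right) + 58\right)^{2} = \left(\left(-287\right) \left(- \frac{1}{25}\right) + 58\right)^{2} = \left(\frac{287}{25} + 58\right)^{2} = \left(\frac{1737}{25}\right)^{2} = \frac{3017169}{625}$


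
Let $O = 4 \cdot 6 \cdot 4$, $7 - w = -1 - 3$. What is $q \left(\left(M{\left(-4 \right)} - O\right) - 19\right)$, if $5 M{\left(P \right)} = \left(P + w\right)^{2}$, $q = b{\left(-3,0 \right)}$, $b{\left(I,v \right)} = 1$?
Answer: $- \frac{526}{5} \approx -105.2$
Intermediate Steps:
$q = 1$
$w = 11$ ($w = 7 - \left(-1 - 3\right) = 7 - -4 = 7 + 4 = 11$)
$O = 96$ ($O = 24 \cdot 4 = 96$)
$M{\left(P \right)} = \frac{\left(11 + P\right)^{2}}{5}$ ($M{\left(P \right)} = \frac{\left(P + 11\right)^{2}}{5} = \frac{\left(11 + P\right)^{2}}{5}$)
$q \left(\left(M{\left(-4 \right)} - O\right) - 19\right) = 1 \left(\left(\frac{\left(11 - 4\right)^{2}}{5} - 96\right) - 19\right) = 1 \left(\left(\frac{7^{2}}{5} - 96\right) - 19\right) = 1 \left(\left(\frac{1}{5} \cdot 49 - 96\right) - 19\right) = 1 \left(\left(\frac{49}{5} - 96\right) - 19\right) = 1 \left(- \frac{431}{5} - 19\right) = 1 \left(- \frac{526}{5}\right) = - \frac{526}{5}$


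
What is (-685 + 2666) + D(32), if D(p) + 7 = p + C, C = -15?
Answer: 1991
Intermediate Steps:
D(p) = -22 + p (D(p) = -7 + (p - 15) = -7 + (-15 + p) = -22 + p)
(-685 + 2666) + D(32) = (-685 + 2666) + (-22 + 32) = 1981 + 10 = 1991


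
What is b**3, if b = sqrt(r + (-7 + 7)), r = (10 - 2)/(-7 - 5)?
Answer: -2*I*sqrt(6)/9 ≈ -0.54433*I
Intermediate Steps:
r = -2/3 (r = 8/(-12) = 8*(-1/12) = -2/3 ≈ -0.66667)
b = I*sqrt(6)/3 (b = sqrt(-2/3 + (-7 + 7)) = sqrt(-2/3 + 0) = sqrt(-2/3) = I*sqrt(6)/3 ≈ 0.8165*I)
b**3 = (I*sqrt(6)/3)**3 = -2*I*sqrt(6)/9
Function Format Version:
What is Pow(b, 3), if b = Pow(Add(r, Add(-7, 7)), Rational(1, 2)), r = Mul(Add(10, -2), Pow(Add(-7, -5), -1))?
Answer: Mul(Rational(-2, 9), I, Pow(6, Rational(1, 2))) ≈ Mul(-0.54433, I)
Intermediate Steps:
r = Rational(-2, 3) (r = Mul(8, Pow(-12, -1)) = Mul(8, Rational(-1, 12)) = Rational(-2, 3) ≈ -0.66667)
b = Mul(Rational(1, 3), I, Pow(6, Rational(1, 2))) (b = Pow(Add(Rational(-2, 3), Add(-7, 7)), Rational(1, 2)) = Pow(Add(Rational(-2, 3), 0), Rational(1, 2)) = Pow(Rational(-2, 3), Rational(1, 2)) = Mul(Rational(1, 3), I, Pow(6, Rational(1, 2))) ≈ Mul(0.81650, I))
Pow(b, 3) = Pow(Mul(Rational(1, 3), I, Pow(6, Rational(1, 2))), 3) = Mul(Rational(-2, 9), I, Pow(6, Rational(1, 2)))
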